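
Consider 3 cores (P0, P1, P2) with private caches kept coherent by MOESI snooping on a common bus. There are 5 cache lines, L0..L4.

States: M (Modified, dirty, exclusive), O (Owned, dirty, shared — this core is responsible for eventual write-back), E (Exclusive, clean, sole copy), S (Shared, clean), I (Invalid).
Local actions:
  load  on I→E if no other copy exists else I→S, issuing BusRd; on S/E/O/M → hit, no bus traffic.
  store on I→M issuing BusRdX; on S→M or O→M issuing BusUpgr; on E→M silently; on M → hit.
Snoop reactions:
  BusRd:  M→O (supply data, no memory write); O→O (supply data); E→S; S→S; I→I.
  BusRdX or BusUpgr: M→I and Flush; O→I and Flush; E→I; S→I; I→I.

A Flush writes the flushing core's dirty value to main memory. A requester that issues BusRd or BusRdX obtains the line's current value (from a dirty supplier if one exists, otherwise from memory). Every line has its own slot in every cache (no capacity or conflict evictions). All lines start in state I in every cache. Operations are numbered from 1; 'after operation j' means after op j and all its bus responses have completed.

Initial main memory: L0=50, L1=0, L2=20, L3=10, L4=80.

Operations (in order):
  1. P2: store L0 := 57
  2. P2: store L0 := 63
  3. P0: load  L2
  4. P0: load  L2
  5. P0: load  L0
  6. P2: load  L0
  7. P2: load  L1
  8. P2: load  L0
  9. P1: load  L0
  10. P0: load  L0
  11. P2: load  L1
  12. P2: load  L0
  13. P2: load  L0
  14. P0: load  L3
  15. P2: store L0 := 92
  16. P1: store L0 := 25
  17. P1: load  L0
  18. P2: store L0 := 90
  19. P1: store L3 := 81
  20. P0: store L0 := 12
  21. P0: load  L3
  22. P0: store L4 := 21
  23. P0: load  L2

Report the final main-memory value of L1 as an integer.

memory[L1] = 0

1. P2: store L0 := 57  bus=[BusRdX]  L0: P0=I P1=I P2=M  mem[L0]=50
2. P2: store L0 := 63  bus=[-]  L0: P0=I P1=I P2=M  mem[L0]=50
3. P0: load  L2  bus=[BusRd]  L2: P0=E P1=I P2=I  mem[L2]=20
4. P0: load  L2  bus=[-]  L2: P0=E P1=I P2=I  mem[L2]=20
5. P0: load  L0  bus=[BusRd]  L0: P0=S P1=I P2=O  mem[L0]=50
6. P2: load  L0  bus=[-]  L0: P0=S P1=I P2=O  mem[L0]=50
7. P2: load  L1  bus=[BusRd]  L1: P0=I P1=I P2=E  mem[L1]=0
8. P2: load  L0  bus=[-]  L0: P0=S P1=I P2=O  mem[L0]=50
9. P1: load  L0  bus=[BusRd]  L0: P0=S P1=S P2=O  mem[L0]=50
10. P0: load  L0  bus=[-]  L0: P0=S P1=S P2=O  mem[L0]=50
11. P2: load  L1  bus=[-]  L1: P0=I P1=I P2=E  mem[L1]=0
12. P2: load  L0  bus=[-]  L0: P0=S P1=S P2=O  mem[L0]=50
13. P2: load  L0  bus=[-]  L0: P0=S P1=S P2=O  mem[L0]=50
14. P0: load  L3  bus=[BusRd]  L3: P0=E P1=I P2=I  mem[L3]=10
15. P2: store L0 := 92  bus=[BusUpgr]  L0: P0=I P1=I P2=M  mem[L0]=50
16. P1: store L0 := 25  bus=[BusRdX,Flush]  L0: P0=I P1=M P2=I  mem[L0]=92
17. P1: load  L0  bus=[-]  L0: P0=I P1=M P2=I  mem[L0]=92
18. P2: store L0 := 90  bus=[BusRdX,Flush]  L0: P0=I P1=I P2=M  mem[L0]=25
19. P1: store L3 := 81  bus=[BusRdX]  L3: P0=I P1=M P2=I  mem[L3]=10
20. P0: store L0 := 12  bus=[BusRdX,Flush]  L0: P0=M P1=I P2=I  mem[L0]=90
21. P0: load  L3  bus=[BusRd]  L3: P0=S P1=O P2=I  mem[L3]=10
22. P0: store L4 := 21  bus=[BusRdX]  L4: P0=M P1=I P2=I  mem[L4]=80
23. P0: load  L2  bus=[-]  L2: P0=E P1=I P2=I  mem[L2]=20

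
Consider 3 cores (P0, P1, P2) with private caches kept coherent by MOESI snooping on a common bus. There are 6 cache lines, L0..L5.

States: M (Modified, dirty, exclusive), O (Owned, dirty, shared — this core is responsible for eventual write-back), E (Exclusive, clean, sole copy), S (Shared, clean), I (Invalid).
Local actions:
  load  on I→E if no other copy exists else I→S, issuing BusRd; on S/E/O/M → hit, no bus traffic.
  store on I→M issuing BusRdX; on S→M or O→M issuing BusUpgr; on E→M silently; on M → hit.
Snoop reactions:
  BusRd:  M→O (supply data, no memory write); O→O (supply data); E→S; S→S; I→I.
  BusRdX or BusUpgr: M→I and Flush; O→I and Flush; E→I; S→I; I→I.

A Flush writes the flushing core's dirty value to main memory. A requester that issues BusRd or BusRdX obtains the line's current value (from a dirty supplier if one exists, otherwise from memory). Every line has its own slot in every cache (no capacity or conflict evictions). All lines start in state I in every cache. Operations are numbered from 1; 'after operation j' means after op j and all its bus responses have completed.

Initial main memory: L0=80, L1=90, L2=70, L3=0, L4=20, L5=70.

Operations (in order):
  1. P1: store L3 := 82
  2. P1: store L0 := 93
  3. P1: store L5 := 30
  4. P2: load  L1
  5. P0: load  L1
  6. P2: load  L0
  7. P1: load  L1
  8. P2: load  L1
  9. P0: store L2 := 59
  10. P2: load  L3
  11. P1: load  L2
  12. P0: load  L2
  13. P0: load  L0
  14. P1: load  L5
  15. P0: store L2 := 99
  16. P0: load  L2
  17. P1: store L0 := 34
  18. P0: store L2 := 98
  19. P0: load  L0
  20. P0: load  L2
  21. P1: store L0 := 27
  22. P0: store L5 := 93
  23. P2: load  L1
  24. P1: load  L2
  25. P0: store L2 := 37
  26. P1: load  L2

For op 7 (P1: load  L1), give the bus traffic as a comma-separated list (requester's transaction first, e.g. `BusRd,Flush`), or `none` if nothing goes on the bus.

[1] P1: store L3 := 82 | P0:I, P1:M(82), P2:I | bus: BusRdX
[2] P1: store L0 := 93 | P0:I, P1:M(93), P2:I | bus: BusRdX
[3] P1: store L5 := 30 | P0:I, P1:M(30), P2:I | bus: BusRdX
[4] P2: load  L1 | P0:I, P1:I, P2:E(90) | bus: BusRd
[5] P0: load  L1 | P0:S(90), P1:I, P2:S(90) | bus: BusRd
[6] P2: load  L0 | P0:I, P1:O(93), P2:S(93) | bus: BusRd
[7] P1: load  L1 | P0:S(90), P1:S(90), P2:S(90) | bus: BusRd
[8] P2: load  L1 | P0:S(90), P1:S(90), P2:S(90) | bus: none
[9] P0: store L2 := 59 | P0:M(59), P1:I, P2:I | bus: BusRdX
[10] P2: load  L3 | P0:I, P1:O(82), P2:S(82) | bus: BusRd
[11] P1: load  L2 | P0:O(59), P1:S(59), P2:I | bus: BusRd
[12] P0: load  L2 | P0:O(59), P1:S(59), P2:I | bus: none
[13] P0: load  L0 | P0:S(93), P1:O(93), P2:S(93) | bus: BusRd
[14] P1: load  L5 | P0:I, P1:M(30), P2:I | bus: none
[15] P0: store L2 := 99 | P0:M(99), P1:I, P2:I | bus: BusUpgr
[16] P0: load  L2 | P0:M(99), P1:I, P2:I | bus: none
[17] P1: store L0 := 34 | P0:I, P1:M(34), P2:I | bus: BusUpgr
[18] P0: store L2 := 98 | P0:M(98), P1:I, P2:I | bus: none
[19] P0: load  L0 | P0:S(34), P1:O(34), P2:I | bus: BusRd
[20] P0: load  L2 | P0:M(98), P1:I, P2:I | bus: none
[21] P1: store L0 := 27 | P0:I, P1:M(27), P2:I | bus: BusUpgr
[22] P0: store L5 := 93 | P0:M(93), P1:I, P2:I | bus: BusRdX,Flush
[23] P2: load  L1 | P0:S(90), P1:S(90), P2:S(90) | bus: none
[24] P1: load  L2 | P0:O(98), P1:S(98), P2:I | bus: BusRd
[25] P0: store L2 := 37 | P0:M(37), P1:I, P2:I | bus: BusUpgr
[26] P1: load  L2 | P0:O(37), P1:S(37), P2:I | bus: BusRd

bus = BusRd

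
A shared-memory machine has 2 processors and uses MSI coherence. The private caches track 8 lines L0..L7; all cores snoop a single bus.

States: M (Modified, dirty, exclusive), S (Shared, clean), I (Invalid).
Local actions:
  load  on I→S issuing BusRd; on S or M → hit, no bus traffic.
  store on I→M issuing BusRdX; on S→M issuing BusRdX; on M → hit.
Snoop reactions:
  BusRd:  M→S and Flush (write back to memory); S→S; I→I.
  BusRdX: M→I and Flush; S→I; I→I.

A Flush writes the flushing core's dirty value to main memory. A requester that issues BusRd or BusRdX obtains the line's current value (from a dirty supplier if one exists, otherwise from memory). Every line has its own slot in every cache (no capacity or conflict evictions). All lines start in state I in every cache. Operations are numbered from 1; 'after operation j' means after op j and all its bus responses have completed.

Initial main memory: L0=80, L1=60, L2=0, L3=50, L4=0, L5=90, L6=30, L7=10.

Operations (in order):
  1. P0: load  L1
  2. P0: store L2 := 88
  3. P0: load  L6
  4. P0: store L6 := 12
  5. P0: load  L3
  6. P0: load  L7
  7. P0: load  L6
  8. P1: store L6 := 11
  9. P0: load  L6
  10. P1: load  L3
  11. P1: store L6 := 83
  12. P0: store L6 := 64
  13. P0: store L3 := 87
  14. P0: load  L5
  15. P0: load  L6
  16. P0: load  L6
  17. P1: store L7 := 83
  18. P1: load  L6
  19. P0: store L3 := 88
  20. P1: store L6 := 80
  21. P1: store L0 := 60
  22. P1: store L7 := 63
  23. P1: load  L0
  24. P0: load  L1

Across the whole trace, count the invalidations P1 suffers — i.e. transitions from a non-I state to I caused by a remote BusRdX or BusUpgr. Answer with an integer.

1. P0: load  L1  bus=[BusRd]  L1: P0=S P1=I  mem[L1]=60
2. P0: store L2 := 88  bus=[BusRdX]  L2: P0=M P1=I  mem[L2]=0
3. P0: load  L6  bus=[BusRd]  L6: P0=S P1=I  mem[L6]=30
4. P0: store L6 := 12  bus=[BusRdX]  L6: P0=M P1=I  mem[L6]=30
5. P0: load  L3  bus=[BusRd]  L3: P0=S P1=I  mem[L3]=50
6. P0: load  L7  bus=[BusRd]  L7: P0=S P1=I  mem[L7]=10
7. P0: load  L6  bus=[-]  L6: P0=M P1=I  mem[L6]=30
8. P1: store L6 := 11  bus=[BusRdX,Flush]  L6: P0=I P1=M  mem[L6]=12
9. P0: load  L6  bus=[BusRd,Flush]  L6: P0=S P1=S  mem[L6]=11
10. P1: load  L3  bus=[BusRd]  L3: P0=S P1=S  mem[L3]=50
11. P1: store L6 := 83  bus=[BusRdX]  L6: P0=I P1=M  mem[L6]=11
12. P0: store L6 := 64  bus=[BusRdX,Flush]  L6: P0=M P1=I  mem[L6]=83
13. P0: store L3 := 87  bus=[BusRdX]  L3: P0=M P1=I  mem[L3]=50
14. P0: load  L5  bus=[BusRd]  L5: P0=S P1=I  mem[L5]=90
15. P0: load  L6  bus=[-]  L6: P0=M P1=I  mem[L6]=83
16. P0: load  L6  bus=[-]  L6: P0=M P1=I  mem[L6]=83
17. P1: store L7 := 83  bus=[BusRdX]  L7: P0=I P1=M  mem[L7]=10
18. P1: load  L6  bus=[BusRd,Flush]  L6: P0=S P1=S  mem[L6]=64
19. P0: store L3 := 88  bus=[-]  L3: P0=M P1=I  mem[L3]=50
20. P1: store L6 := 80  bus=[BusRdX]  L6: P0=I P1=M  mem[L6]=64
21. P1: store L0 := 60  bus=[BusRdX]  L0: P0=I P1=M  mem[L0]=80
22. P1: store L7 := 63  bus=[-]  L7: P0=I P1=M  mem[L7]=10
23. P1: load  L0  bus=[-]  L0: P0=I P1=M  mem[L0]=80
24. P0: load  L1  bus=[-]  L1: P0=S P1=I  mem[L1]=60

invalidations = 2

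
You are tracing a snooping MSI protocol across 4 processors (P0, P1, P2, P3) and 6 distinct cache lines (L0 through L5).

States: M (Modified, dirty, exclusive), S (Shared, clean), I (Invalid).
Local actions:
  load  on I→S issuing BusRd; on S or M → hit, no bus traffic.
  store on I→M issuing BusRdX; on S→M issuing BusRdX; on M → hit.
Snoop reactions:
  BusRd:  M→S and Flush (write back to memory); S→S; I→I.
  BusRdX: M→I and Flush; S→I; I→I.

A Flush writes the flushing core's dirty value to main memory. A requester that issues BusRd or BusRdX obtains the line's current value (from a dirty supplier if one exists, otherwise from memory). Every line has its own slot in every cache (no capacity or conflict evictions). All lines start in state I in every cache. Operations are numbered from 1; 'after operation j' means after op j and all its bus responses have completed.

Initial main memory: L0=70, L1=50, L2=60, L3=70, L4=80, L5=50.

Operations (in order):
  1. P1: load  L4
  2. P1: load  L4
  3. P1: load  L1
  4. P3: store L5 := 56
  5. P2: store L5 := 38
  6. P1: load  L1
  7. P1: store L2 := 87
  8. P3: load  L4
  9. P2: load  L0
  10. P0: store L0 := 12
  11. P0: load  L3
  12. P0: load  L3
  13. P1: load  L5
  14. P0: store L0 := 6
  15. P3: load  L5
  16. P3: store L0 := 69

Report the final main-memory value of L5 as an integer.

memory[L5] = 38

[1] P1: load  L4 | P0:I, P1:S(80), P2:I, P3:I | bus: BusRd
[2] P1: load  L4 | P0:I, P1:S(80), P2:I, P3:I | bus: none
[3] P1: load  L1 | P0:I, P1:S(50), P2:I, P3:I | bus: BusRd
[4] P3: store L5 := 56 | P0:I, P1:I, P2:I, P3:M(56) | bus: BusRdX
[5] P2: store L5 := 38 | P0:I, P1:I, P2:M(38), P3:I | bus: BusRdX,Flush
[6] P1: load  L1 | P0:I, P1:S(50), P2:I, P3:I | bus: none
[7] P1: store L2 := 87 | P0:I, P1:M(87), P2:I, P3:I | bus: BusRdX
[8] P3: load  L4 | P0:I, P1:S(80), P2:I, P3:S(80) | bus: BusRd
[9] P2: load  L0 | P0:I, P1:I, P2:S(70), P3:I | bus: BusRd
[10] P0: store L0 := 12 | P0:M(12), P1:I, P2:I, P3:I | bus: BusRdX
[11] P0: load  L3 | P0:S(70), P1:I, P2:I, P3:I | bus: BusRd
[12] P0: load  L3 | P0:S(70), P1:I, P2:I, P3:I | bus: none
[13] P1: load  L5 | P0:I, P1:S(38), P2:S(38), P3:I | bus: BusRd,Flush
[14] P0: store L0 := 6 | P0:M(6), P1:I, P2:I, P3:I | bus: none
[15] P3: load  L5 | P0:I, P1:S(38), P2:S(38), P3:S(38) | bus: BusRd
[16] P3: store L0 := 69 | P0:I, P1:I, P2:I, P3:M(69) | bus: BusRdX,Flush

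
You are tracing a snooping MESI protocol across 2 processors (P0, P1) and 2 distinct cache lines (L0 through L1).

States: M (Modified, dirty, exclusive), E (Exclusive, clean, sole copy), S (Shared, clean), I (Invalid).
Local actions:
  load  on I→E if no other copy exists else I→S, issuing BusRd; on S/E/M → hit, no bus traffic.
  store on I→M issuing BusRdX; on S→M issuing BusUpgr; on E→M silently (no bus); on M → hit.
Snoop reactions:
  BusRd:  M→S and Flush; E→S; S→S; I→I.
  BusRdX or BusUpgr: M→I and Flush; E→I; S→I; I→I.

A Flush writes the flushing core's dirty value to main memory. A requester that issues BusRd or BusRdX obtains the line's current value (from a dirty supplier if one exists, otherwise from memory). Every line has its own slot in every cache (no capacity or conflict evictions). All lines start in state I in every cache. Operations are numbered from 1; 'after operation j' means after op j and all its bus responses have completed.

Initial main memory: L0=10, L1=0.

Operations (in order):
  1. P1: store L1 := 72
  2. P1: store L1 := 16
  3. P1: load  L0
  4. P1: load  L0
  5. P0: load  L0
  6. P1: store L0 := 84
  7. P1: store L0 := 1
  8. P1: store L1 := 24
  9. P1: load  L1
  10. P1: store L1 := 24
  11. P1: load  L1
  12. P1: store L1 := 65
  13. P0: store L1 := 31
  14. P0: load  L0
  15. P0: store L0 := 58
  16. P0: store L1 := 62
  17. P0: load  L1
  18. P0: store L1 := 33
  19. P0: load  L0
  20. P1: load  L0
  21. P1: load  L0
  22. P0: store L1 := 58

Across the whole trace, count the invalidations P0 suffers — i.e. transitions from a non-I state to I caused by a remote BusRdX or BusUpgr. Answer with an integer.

invalidations = 1

step 1: P1: store L1 := 72  ⟶  IM  (L1)  txn=BusRdX  M[L1]=0
step 2: P1: store L1 := 16  ⟶  IM  (L1)  txn=∅  M[L1]=0
step 3: P1: load  L0  ⟶  IE  (L0)  txn=BusRd  M[L0]=10
step 4: P1: load  L0  ⟶  IE  (L0)  txn=∅  M[L0]=10
step 5: P0: load  L0  ⟶  SS  (L0)  txn=BusRd  M[L0]=10
step 6: P1: store L0 := 84  ⟶  IM  (L0)  txn=BusUpgr  M[L0]=10
step 7: P1: store L0 := 1  ⟶  IM  (L0)  txn=∅  M[L0]=10
step 8: P1: store L1 := 24  ⟶  IM  (L1)  txn=∅  M[L1]=0
step 9: P1: load  L1  ⟶  IM  (L1)  txn=∅  M[L1]=0
step 10: P1: store L1 := 24  ⟶  IM  (L1)  txn=∅  M[L1]=0
step 11: P1: load  L1  ⟶  IM  (L1)  txn=∅  M[L1]=0
step 12: P1: store L1 := 65  ⟶  IM  (L1)  txn=∅  M[L1]=0
step 13: P0: store L1 := 31  ⟶  MI  (L1)  txn=BusRdX+Flush  M[L1]=65
step 14: P0: load  L0  ⟶  SS  (L0)  txn=BusRd+Flush  M[L0]=1
step 15: P0: store L0 := 58  ⟶  MI  (L0)  txn=BusUpgr  M[L0]=1
step 16: P0: store L1 := 62  ⟶  MI  (L1)  txn=∅  M[L1]=65
step 17: P0: load  L1  ⟶  MI  (L1)  txn=∅  M[L1]=65
step 18: P0: store L1 := 33  ⟶  MI  (L1)  txn=∅  M[L1]=65
step 19: P0: load  L0  ⟶  MI  (L0)  txn=∅  M[L0]=1
step 20: P1: load  L0  ⟶  SS  (L0)  txn=BusRd+Flush  M[L0]=58
step 21: P1: load  L0  ⟶  SS  (L0)  txn=∅  M[L0]=58
step 22: P0: store L1 := 58  ⟶  MI  (L1)  txn=∅  M[L1]=65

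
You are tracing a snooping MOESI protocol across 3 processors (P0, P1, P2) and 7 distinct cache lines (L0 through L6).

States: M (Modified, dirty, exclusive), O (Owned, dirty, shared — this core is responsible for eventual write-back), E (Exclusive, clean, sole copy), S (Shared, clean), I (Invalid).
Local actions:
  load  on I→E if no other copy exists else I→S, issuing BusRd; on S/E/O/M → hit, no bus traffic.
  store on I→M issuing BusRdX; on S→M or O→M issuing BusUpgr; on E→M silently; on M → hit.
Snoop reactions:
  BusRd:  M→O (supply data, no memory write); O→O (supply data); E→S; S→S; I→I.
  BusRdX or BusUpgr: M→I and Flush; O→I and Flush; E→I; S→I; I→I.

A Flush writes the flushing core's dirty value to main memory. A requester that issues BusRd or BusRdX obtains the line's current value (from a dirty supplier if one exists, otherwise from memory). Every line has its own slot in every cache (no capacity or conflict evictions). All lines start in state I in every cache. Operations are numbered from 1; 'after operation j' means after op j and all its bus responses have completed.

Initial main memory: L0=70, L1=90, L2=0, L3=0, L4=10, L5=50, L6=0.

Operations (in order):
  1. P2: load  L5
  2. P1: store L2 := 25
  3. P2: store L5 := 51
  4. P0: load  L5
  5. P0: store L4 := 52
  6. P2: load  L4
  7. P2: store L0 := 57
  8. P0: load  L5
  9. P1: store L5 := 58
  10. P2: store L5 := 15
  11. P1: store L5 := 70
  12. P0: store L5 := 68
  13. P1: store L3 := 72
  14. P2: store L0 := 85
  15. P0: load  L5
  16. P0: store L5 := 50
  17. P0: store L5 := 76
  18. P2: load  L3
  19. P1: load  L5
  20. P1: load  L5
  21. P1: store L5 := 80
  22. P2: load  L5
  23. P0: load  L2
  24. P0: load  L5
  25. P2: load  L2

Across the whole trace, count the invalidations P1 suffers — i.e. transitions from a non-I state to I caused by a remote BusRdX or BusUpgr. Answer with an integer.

invalidations = 2

1. P2: load  L5  bus=[BusRd]  L5: P0=I P1=I P2=E  mem[L5]=50
2. P1: store L2 := 25  bus=[BusRdX]  L2: P0=I P1=M P2=I  mem[L2]=0
3. P2: store L5 := 51  bus=[-]  L5: P0=I P1=I P2=M  mem[L5]=50
4. P0: load  L5  bus=[BusRd]  L5: P0=S P1=I P2=O  mem[L5]=50
5. P0: store L4 := 52  bus=[BusRdX]  L4: P0=M P1=I P2=I  mem[L4]=10
6. P2: load  L4  bus=[BusRd]  L4: P0=O P1=I P2=S  mem[L4]=10
7. P2: store L0 := 57  bus=[BusRdX]  L0: P0=I P1=I P2=M  mem[L0]=70
8. P0: load  L5  bus=[-]  L5: P0=S P1=I P2=O  mem[L5]=50
9. P1: store L5 := 58  bus=[BusRdX,Flush]  L5: P0=I P1=M P2=I  mem[L5]=51
10. P2: store L5 := 15  bus=[BusRdX,Flush]  L5: P0=I P1=I P2=M  mem[L5]=58
11. P1: store L5 := 70  bus=[BusRdX,Flush]  L5: P0=I P1=M P2=I  mem[L5]=15
12. P0: store L5 := 68  bus=[BusRdX,Flush]  L5: P0=M P1=I P2=I  mem[L5]=70
13. P1: store L3 := 72  bus=[BusRdX]  L3: P0=I P1=M P2=I  mem[L3]=0
14. P2: store L0 := 85  bus=[-]  L0: P0=I P1=I P2=M  mem[L0]=70
15. P0: load  L5  bus=[-]  L5: P0=M P1=I P2=I  mem[L5]=70
16. P0: store L5 := 50  bus=[-]  L5: P0=M P1=I P2=I  mem[L5]=70
17. P0: store L5 := 76  bus=[-]  L5: P0=M P1=I P2=I  mem[L5]=70
18. P2: load  L3  bus=[BusRd]  L3: P0=I P1=O P2=S  mem[L3]=0
19. P1: load  L5  bus=[BusRd]  L5: P0=O P1=S P2=I  mem[L5]=70
20. P1: load  L5  bus=[-]  L5: P0=O P1=S P2=I  mem[L5]=70
21. P1: store L5 := 80  bus=[BusUpgr,Flush]  L5: P0=I P1=M P2=I  mem[L5]=76
22. P2: load  L5  bus=[BusRd]  L5: P0=I P1=O P2=S  mem[L5]=76
23. P0: load  L2  bus=[BusRd]  L2: P0=S P1=O P2=I  mem[L2]=0
24. P0: load  L5  bus=[BusRd]  L5: P0=S P1=O P2=S  mem[L5]=76
25. P2: load  L2  bus=[BusRd]  L2: P0=S P1=O P2=S  mem[L2]=0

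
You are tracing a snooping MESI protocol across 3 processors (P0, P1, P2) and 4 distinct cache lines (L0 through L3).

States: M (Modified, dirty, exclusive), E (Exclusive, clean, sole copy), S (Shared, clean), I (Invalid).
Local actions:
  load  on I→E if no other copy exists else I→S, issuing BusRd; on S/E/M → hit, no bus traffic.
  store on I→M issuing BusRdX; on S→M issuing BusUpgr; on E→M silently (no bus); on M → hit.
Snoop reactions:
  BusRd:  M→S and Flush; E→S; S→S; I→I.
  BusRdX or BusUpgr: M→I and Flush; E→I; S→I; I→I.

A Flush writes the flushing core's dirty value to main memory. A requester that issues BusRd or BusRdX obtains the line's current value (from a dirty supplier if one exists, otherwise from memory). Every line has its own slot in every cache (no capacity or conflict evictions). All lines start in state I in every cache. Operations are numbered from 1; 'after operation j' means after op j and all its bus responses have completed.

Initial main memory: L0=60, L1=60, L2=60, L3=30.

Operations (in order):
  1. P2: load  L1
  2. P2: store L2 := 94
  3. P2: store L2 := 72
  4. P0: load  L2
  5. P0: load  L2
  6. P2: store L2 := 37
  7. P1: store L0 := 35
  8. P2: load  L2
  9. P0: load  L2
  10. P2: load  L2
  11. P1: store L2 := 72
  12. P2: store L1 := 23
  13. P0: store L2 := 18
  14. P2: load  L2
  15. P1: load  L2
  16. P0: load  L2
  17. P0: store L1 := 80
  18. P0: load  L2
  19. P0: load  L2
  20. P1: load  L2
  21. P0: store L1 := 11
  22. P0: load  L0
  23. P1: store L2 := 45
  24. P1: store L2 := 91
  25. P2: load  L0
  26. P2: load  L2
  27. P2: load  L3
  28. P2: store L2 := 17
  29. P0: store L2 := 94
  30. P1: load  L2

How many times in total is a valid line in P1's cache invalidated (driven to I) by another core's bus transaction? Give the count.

[1] P2: load  L1 | P0:I, P1:I, P2:E(60) | bus: BusRd
[2] P2: store L2 := 94 | P0:I, P1:I, P2:M(94) | bus: BusRdX
[3] P2: store L2 := 72 | P0:I, P1:I, P2:M(72) | bus: none
[4] P0: load  L2 | P0:S(72), P1:I, P2:S(72) | bus: BusRd,Flush
[5] P0: load  L2 | P0:S(72), P1:I, P2:S(72) | bus: none
[6] P2: store L2 := 37 | P0:I, P1:I, P2:M(37) | bus: BusUpgr
[7] P1: store L0 := 35 | P0:I, P1:M(35), P2:I | bus: BusRdX
[8] P2: load  L2 | P0:I, P1:I, P2:M(37) | bus: none
[9] P0: load  L2 | P0:S(37), P1:I, P2:S(37) | bus: BusRd,Flush
[10] P2: load  L2 | P0:S(37), P1:I, P2:S(37) | bus: none
[11] P1: store L2 := 72 | P0:I, P1:M(72), P2:I | bus: BusRdX
[12] P2: store L1 := 23 | P0:I, P1:I, P2:M(23) | bus: none
[13] P0: store L2 := 18 | P0:M(18), P1:I, P2:I | bus: BusRdX,Flush
[14] P2: load  L2 | P0:S(18), P1:I, P2:S(18) | bus: BusRd,Flush
[15] P1: load  L2 | P0:S(18), P1:S(18), P2:S(18) | bus: BusRd
[16] P0: load  L2 | P0:S(18), P1:S(18), P2:S(18) | bus: none
[17] P0: store L1 := 80 | P0:M(80), P1:I, P2:I | bus: BusRdX,Flush
[18] P0: load  L2 | P0:S(18), P1:S(18), P2:S(18) | bus: none
[19] P0: load  L2 | P0:S(18), P1:S(18), P2:S(18) | bus: none
[20] P1: load  L2 | P0:S(18), P1:S(18), P2:S(18) | bus: none
[21] P0: store L1 := 11 | P0:M(11), P1:I, P2:I | bus: none
[22] P0: load  L0 | P0:S(35), P1:S(35), P2:I | bus: BusRd,Flush
[23] P1: store L2 := 45 | P0:I, P1:M(45), P2:I | bus: BusUpgr
[24] P1: store L2 := 91 | P0:I, P1:M(91), P2:I | bus: none
[25] P2: load  L0 | P0:S(35), P1:S(35), P2:S(35) | bus: BusRd
[26] P2: load  L2 | P0:I, P1:S(91), P2:S(91) | bus: BusRd,Flush
[27] P2: load  L3 | P0:I, P1:I, P2:E(30) | bus: BusRd
[28] P2: store L2 := 17 | P0:I, P1:I, P2:M(17) | bus: BusUpgr
[29] P0: store L2 := 94 | P0:M(94), P1:I, P2:I | bus: BusRdX,Flush
[30] P1: load  L2 | P0:S(94), P1:S(94), P2:I | bus: BusRd,Flush

invalidations = 2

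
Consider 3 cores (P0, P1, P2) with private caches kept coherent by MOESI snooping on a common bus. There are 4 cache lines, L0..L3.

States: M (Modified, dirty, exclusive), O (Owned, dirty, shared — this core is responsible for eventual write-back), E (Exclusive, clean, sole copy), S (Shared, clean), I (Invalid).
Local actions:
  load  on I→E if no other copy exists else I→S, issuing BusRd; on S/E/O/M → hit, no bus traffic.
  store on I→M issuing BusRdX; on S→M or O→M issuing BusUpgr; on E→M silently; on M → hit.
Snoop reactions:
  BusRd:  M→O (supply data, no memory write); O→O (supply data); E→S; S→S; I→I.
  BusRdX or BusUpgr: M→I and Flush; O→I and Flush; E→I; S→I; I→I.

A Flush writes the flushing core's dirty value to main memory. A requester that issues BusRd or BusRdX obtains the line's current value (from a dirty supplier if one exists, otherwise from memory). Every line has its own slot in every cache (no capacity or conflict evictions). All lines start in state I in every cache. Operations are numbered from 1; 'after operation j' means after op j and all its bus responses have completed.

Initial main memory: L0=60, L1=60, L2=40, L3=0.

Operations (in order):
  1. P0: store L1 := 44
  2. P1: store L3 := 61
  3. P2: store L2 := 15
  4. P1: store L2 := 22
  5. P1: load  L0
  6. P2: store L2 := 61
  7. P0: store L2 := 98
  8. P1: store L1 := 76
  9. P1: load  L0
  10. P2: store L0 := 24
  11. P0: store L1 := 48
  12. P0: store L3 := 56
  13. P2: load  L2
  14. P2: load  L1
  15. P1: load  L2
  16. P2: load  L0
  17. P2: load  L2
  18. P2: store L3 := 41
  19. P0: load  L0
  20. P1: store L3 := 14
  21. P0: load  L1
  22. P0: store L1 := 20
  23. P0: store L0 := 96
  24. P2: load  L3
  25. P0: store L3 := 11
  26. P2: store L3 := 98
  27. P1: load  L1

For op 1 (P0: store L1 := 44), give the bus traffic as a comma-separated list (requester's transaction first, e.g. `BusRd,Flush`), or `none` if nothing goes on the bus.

bus = BusRdX

1. P0: store L1 := 44  bus=[BusRdX]  L1: P0=M P1=I P2=I  mem[L1]=60
2. P1: store L3 := 61  bus=[BusRdX]  L3: P0=I P1=M P2=I  mem[L3]=0
3. P2: store L2 := 15  bus=[BusRdX]  L2: P0=I P1=I P2=M  mem[L2]=40
4. P1: store L2 := 22  bus=[BusRdX,Flush]  L2: P0=I P1=M P2=I  mem[L2]=15
5. P1: load  L0  bus=[BusRd]  L0: P0=I P1=E P2=I  mem[L0]=60
6. P2: store L2 := 61  bus=[BusRdX,Flush]  L2: P0=I P1=I P2=M  mem[L2]=22
7. P0: store L2 := 98  bus=[BusRdX,Flush]  L2: P0=M P1=I P2=I  mem[L2]=61
8. P1: store L1 := 76  bus=[BusRdX,Flush]  L1: P0=I P1=M P2=I  mem[L1]=44
9. P1: load  L0  bus=[-]  L0: P0=I P1=E P2=I  mem[L0]=60
10. P2: store L0 := 24  bus=[BusRdX]  L0: P0=I P1=I P2=M  mem[L0]=60
11. P0: store L1 := 48  bus=[BusRdX,Flush]  L1: P0=M P1=I P2=I  mem[L1]=76
12. P0: store L3 := 56  bus=[BusRdX,Flush]  L3: P0=M P1=I P2=I  mem[L3]=61
13. P2: load  L2  bus=[BusRd]  L2: P0=O P1=I P2=S  mem[L2]=61
14. P2: load  L1  bus=[BusRd]  L1: P0=O P1=I P2=S  mem[L1]=76
15. P1: load  L2  bus=[BusRd]  L2: P0=O P1=S P2=S  mem[L2]=61
16. P2: load  L0  bus=[-]  L0: P0=I P1=I P2=M  mem[L0]=60
17. P2: load  L2  bus=[-]  L2: P0=O P1=S P2=S  mem[L2]=61
18. P2: store L3 := 41  bus=[BusRdX,Flush]  L3: P0=I P1=I P2=M  mem[L3]=56
19. P0: load  L0  bus=[BusRd]  L0: P0=S P1=I P2=O  mem[L0]=60
20. P1: store L3 := 14  bus=[BusRdX,Flush]  L3: P0=I P1=M P2=I  mem[L3]=41
21. P0: load  L1  bus=[-]  L1: P0=O P1=I P2=S  mem[L1]=76
22. P0: store L1 := 20  bus=[BusUpgr]  L1: P0=M P1=I P2=I  mem[L1]=76
23. P0: store L0 := 96  bus=[BusUpgr,Flush]  L0: P0=M P1=I P2=I  mem[L0]=24
24. P2: load  L3  bus=[BusRd]  L3: P0=I P1=O P2=S  mem[L3]=41
25. P0: store L3 := 11  bus=[BusRdX,Flush]  L3: P0=M P1=I P2=I  mem[L3]=14
26. P2: store L3 := 98  bus=[BusRdX,Flush]  L3: P0=I P1=I P2=M  mem[L3]=11
27. P1: load  L1  bus=[BusRd]  L1: P0=O P1=S P2=I  mem[L1]=76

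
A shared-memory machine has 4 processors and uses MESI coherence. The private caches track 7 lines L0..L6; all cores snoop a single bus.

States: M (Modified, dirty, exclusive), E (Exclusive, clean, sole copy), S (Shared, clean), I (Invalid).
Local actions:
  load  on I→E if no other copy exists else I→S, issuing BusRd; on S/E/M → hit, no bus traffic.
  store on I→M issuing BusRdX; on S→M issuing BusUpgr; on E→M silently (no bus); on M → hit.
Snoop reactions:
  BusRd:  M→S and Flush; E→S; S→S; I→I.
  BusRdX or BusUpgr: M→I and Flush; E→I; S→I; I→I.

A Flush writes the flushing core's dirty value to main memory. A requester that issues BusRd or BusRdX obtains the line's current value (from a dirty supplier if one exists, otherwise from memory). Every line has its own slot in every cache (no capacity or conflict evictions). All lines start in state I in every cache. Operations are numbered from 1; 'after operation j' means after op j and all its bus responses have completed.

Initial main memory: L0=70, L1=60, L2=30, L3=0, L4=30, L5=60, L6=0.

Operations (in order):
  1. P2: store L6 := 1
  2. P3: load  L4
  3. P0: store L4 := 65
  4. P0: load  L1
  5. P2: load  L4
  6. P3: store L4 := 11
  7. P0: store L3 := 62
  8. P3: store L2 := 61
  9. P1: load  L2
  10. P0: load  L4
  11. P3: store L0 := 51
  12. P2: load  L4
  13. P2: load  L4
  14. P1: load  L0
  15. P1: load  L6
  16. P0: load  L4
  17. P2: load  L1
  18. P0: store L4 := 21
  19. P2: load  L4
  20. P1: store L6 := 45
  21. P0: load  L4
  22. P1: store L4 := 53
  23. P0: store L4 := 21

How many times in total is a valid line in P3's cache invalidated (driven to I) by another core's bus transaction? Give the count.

invalidations = 2

step 1: P2: store L6 := 1  ⟶  IIMI  (L6)  txn=BusRdX  M[L6]=0
step 2: P3: load  L4  ⟶  IIIE  (L4)  txn=BusRd  M[L4]=30
step 3: P0: store L4 := 65  ⟶  MIII  (L4)  txn=BusRdX  M[L4]=30
step 4: P0: load  L1  ⟶  EIII  (L1)  txn=BusRd  M[L1]=60
step 5: P2: load  L4  ⟶  SISI  (L4)  txn=BusRd+Flush  M[L4]=65
step 6: P3: store L4 := 11  ⟶  IIIM  (L4)  txn=BusRdX  M[L4]=65
step 7: P0: store L3 := 62  ⟶  MIII  (L3)  txn=BusRdX  M[L3]=0
step 8: P3: store L2 := 61  ⟶  IIIM  (L2)  txn=BusRdX  M[L2]=30
step 9: P1: load  L2  ⟶  ISIS  (L2)  txn=BusRd+Flush  M[L2]=61
step 10: P0: load  L4  ⟶  SIIS  (L4)  txn=BusRd+Flush  M[L4]=11
step 11: P3: store L0 := 51  ⟶  IIIM  (L0)  txn=BusRdX  M[L0]=70
step 12: P2: load  L4  ⟶  SISS  (L4)  txn=BusRd  M[L4]=11
step 13: P2: load  L4  ⟶  SISS  (L4)  txn=∅  M[L4]=11
step 14: P1: load  L0  ⟶  ISIS  (L0)  txn=BusRd+Flush  M[L0]=51
step 15: P1: load  L6  ⟶  ISSI  (L6)  txn=BusRd+Flush  M[L6]=1
step 16: P0: load  L4  ⟶  SISS  (L4)  txn=∅  M[L4]=11
step 17: P2: load  L1  ⟶  SISI  (L1)  txn=BusRd  M[L1]=60
step 18: P0: store L4 := 21  ⟶  MIII  (L4)  txn=BusUpgr  M[L4]=11
step 19: P2: load  L4  ⟶  SISI  (L4)  txn=BusRd+Flush  M[L4]=21
step 20: P1: store L6 := 45  ⟶  IMII  (L6)  txn=BusUpgr  M[L6]=1
step 21: P0: load  L4  ⟶  SISI  (L4)  txn=∅  M[L4]=21
step 22: P1: store L4 := 53  ⟶  IMII  (L4)  txn=BusRdX  M[L4]=21
step 23: P0: store L4 := 21  ⟶  MIII  (L4)  txn=BusRdX+Flush  M[L4]=53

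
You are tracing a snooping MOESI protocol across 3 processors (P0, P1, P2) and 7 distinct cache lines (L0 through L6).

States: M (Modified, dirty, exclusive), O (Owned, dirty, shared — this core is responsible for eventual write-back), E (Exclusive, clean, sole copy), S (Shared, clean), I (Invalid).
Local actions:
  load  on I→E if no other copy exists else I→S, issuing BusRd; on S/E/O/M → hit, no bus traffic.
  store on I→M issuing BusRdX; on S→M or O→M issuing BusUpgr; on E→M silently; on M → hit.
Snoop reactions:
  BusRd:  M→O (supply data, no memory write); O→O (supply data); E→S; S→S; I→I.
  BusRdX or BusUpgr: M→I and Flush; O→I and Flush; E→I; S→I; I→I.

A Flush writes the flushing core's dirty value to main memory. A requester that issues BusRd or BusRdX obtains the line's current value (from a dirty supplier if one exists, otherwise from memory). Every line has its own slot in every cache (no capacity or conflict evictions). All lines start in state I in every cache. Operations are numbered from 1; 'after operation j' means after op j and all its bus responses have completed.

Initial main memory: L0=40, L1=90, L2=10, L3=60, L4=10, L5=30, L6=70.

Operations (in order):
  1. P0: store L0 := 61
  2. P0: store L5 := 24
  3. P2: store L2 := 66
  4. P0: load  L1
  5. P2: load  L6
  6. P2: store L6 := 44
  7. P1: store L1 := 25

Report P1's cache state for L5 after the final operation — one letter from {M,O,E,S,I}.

state = I

step 1: P0: store L0 := 61  ⟶  MII  (L0)  txn=BusRdX  M[L0]=40
step 2: P0: store L5 := 24  ⟶  MII  (L5)  txn=BusRdX  M[L5]=30
step 3: P2: store L2 := 66  ⟶  IIM  (L2)  txn=BusRdX  M[L2]=10
step 4: P0: load  L1  ⟶  EII  (L1)  txn=BusRd  M[L1]=90
step 5: P2: load  L6  ⟶  IIE  (L6)  txn=BusRd  M[L6]=70
step 6: P2: store L6 := 44  ⟶  IIM  (L6)  txn=∅  M[L6]=70
step 7: P1: store L1 := 25  ⟶  IMI  (L1)  txn=BusRdX  M[L1]=90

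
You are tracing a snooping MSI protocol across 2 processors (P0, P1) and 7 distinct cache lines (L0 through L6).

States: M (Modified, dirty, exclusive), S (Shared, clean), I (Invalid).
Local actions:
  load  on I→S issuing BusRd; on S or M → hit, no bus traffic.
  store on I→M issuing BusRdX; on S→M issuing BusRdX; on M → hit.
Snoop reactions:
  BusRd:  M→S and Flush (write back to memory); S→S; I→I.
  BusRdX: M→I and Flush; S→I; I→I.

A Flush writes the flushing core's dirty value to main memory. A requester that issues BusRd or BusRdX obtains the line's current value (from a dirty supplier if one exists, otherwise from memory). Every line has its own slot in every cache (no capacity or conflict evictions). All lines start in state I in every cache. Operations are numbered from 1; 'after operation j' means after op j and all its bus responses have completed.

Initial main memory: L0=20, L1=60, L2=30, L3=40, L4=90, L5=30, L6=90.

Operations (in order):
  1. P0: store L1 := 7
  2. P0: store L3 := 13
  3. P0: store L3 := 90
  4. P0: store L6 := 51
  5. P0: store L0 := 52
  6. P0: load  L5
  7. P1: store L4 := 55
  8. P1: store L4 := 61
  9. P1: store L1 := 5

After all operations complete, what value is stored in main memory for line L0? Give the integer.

step 1: P0: store L1 := 7  ⟶  MI  (L1)  txn=BusRdX  M[L1]=60
step 2: P0: store L3 := 13  ⟶  MI  (L3)  txn=BusRdX  M[L3]=40
step 3: P0: store L3 := 90  ⟶  MI  (L3)  txn=∅  M[L3]=40
step 4: P0: store L6 := 51  ⟶  MI  (L6)  txn=BusRdX  M[L6]=90
step 5: P0: store L0 := 52  ⟶  MI  (L0)  txn=BusRdX  M[L0]=20
step 6: P0: load  L5  ⟶  SI  (L5)  txn=BusRd  M[L5]=30
step 7: P1: store L4 := 55  ⟶  IM  (L4)  txn=BusRdX  M[L4]=90
step 8: P1: store L4 := 61  ⟶  IM  (L4)  txn=∅  M[L4]=90
step 9: P1: store L1 := 5  ⟶  IM  (L1)  txn=BusRdX+Flush  M[L1]=7

memory[L0] = 20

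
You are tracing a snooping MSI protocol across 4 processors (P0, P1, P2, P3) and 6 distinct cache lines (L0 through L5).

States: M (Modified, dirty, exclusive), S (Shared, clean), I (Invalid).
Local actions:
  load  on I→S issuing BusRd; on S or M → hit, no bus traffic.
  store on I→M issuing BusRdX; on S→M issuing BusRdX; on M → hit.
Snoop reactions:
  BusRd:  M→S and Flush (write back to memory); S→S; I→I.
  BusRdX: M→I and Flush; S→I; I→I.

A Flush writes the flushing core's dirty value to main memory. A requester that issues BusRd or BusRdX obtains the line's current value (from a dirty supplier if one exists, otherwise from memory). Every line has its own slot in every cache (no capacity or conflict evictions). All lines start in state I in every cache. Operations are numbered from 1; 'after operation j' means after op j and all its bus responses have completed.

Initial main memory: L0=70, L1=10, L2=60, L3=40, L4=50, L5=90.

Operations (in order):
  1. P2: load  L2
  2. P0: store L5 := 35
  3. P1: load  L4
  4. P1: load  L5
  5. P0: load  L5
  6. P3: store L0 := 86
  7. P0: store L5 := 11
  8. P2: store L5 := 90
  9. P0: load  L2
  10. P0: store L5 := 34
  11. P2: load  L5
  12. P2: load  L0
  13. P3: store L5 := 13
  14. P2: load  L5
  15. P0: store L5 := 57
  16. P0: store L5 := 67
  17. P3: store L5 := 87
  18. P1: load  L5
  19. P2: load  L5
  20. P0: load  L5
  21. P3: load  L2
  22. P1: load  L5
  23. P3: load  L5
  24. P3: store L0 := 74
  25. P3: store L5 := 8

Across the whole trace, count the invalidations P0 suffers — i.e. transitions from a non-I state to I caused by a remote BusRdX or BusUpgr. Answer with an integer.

invalidations = 4

1. P2: load  L2  bus=[BusRd]  L2: P0=I P1=I P2=S P3=I  mem[L2]=60
2. P0: store L5 := 35  bus=[BusRdX]  L5: P0=M P1=I P2=I P3=I  mem[L5]=90
3. P1: load  L4  bus=[BusRd]  L4: P0=I P1=S P2=I P3=I  mem[L4]=50
4. P1: load  L5  bus=[BusRd,Flush]  L5: P0=S P1=S P2=I P3=I  mem[L5]=35
5. P0: load  L5  bus=[-]  L5: P0=S P1=S P2=I P3=I  mem[L5]=35
6. P3: store L0 := 86  bus=[BusRdX]  L0: P0=I P1=I P2=I P3=M  mem[L0]=70
7. P0: store L5 := 11  bus=[BusRdX]  L5: P0=M P1=I P2=I P3=I  mem[L5]=35
8. P2: store L5 := 90  bus=[BusRdX,Flush]  L5: P0=I P1=I P2=M P3=I  mem[L5]=11
9. P0: load  L2  bus=[BusRd]  L2: P0=S P1=I P2=S P3=I  mem[L2]=60
10. P0: store L5 := 34  bus=[BusRdX,Flush]  L5: P0=M P1=I P2=I P3=I  mem[L5]=90
11. P2: load  L5  bus=[BusRd,Flush]  L5: P0=S P1=I P2=S P3=I  mem[L5]=34
12. P2: load  L0  bus=[BusRd,Flush]  L0: P0=I P1=I P2=S P3=S  mem[L0]=86
13. P3: store L5 := 13  bus=[BusRdX]  L5: P0=I P1=I P2=I P3=M  mem[L5]=34
14. P2: load  L5  bus=[BusRd,Flush]  L5: P0=I P1=I P2=S P3=S  mem[L5]=13
15. P0: store L5 := 57  bus=[BusRdX]  L5: P0=M P1=I P2=I P3=I  mem[L5]=13
16. P0: store L5 := 67  bus=[-]  L5: P0=M P1=I P2=I P3=I  mem[L5]=13
17. P3: store L5 := 87  bus=[BusRdX,Flush]  L5: P0=I P1=I P2=I P3=M  mem[L5]=67
18. P1: load  L5  bus=[BusRd,Flush]  L5: P0=I P1=S P2=I P3=S  mem[L5]=87
19. P2: load  L5  bus=[BusRd]  L5: P0=I P1=S P2=S P3=S  mem[L5]=87
20. P0: load  L5  bus=[BusRd]  L5: P0=S P1=S P2=S P3=S  mem[L5]=87
21. P3: load  L2  bus=[BusRd]  L2: P0=S P1=I P2=S P3=S  mem[L2]=60
22. P1: load  L5  bus=[-]  L5: P0=S P1=S P2=S P3=S  mem[L5]=87
23. P3: load  L5  bus=[-]  L5: P0=S P1=S P2=S P3=S  mem[L5]=87
24. P3: store L0 := 74  bus=[BusRdX]  L0: P0=I P1=I P2=I P3=M  mem[L0]=86
25. P3: store L5 := 8  bus=[BusRdX]  L5: P0=I P1=I P2=I P3=M  mem[L5]=87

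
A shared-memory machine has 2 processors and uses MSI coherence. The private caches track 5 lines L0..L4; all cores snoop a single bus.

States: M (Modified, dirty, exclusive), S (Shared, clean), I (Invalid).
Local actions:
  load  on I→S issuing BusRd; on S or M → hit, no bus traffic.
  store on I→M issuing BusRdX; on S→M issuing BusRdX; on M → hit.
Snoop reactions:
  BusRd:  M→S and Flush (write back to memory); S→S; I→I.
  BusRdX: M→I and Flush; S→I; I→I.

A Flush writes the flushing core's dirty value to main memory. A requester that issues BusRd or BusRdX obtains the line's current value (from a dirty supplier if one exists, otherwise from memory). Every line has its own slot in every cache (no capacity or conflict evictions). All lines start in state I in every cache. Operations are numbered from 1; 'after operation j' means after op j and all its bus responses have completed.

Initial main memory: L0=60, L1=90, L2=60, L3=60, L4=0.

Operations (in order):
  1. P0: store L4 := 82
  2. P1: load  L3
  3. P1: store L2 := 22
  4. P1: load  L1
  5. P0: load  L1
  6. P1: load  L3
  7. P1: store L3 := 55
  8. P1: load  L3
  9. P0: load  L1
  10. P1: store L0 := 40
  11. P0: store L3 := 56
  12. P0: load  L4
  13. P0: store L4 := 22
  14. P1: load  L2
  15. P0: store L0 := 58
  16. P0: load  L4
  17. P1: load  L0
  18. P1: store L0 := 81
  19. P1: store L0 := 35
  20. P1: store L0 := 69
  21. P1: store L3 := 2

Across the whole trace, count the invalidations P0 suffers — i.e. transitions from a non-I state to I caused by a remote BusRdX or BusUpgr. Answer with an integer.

step 1: P0: store L4 := 82  ⟶  MI  (L4)  txn=BusRdX  M[L4]=0
step 2: P1: load  L3  ⟶  IS  (L3)  txn=BusRd  M[L3]=60
step 3: P1: store L2 := 22  ⟶  IM  (L2)  txn=BusRdX  M[L2]=60
step 4: P1: load  L1  ⟶  IS  (L1)  txn=BusRd  M[L1]=90
step 5: P0: load  L1  ⟶  SS  (L1)  txn=BusRd  M[L1]=90
step 6: P1: load  L3  ⟶  IS  (L3)  txn=∅  M[L3]=60
step 7: P1: store L3 := 55  ⟶  IM  (L3)  txn=BusRdX  M[L3]=60
step 8: P1: load  L3  ⟶  IM  (L3)  txn=∅  M[L3]=60
step 9: P0: load  L1  ⟶  SS  (L1)  txn=∅  M[L1]=90
step 10: P1: store L0 := 40  ⟶  IM  (L0)  txn=BusRdX  M[L0]=60
step 11: P0: store L3 := 56  ⟶  MI  (L3)  txn=BusRdX+Flush  M[L3]=55
step 12: P0: load  L4  ⟶  MI  (L4)  txn=∅  M[L4]=0
step 13: P0: store L4 := 22  ⟶  MI  (L4)  txn=∅  M[L4]=0
step 14: P1: load  L2  ⟶  IM  (L2)  txn=∅  M[L2]=60
step 15: P0: store L0 := 58  ⟶  MI  (L0)  txn=BusRdX+Flush  M[L0]=40
step 16: P0: load  L4  ⟶  MI  (L4)  txn=∅  M[L4]=0
step 17: P1: load  L0  ⟶  SS  (L0)  txn=BusRd+Flush  M[L0]=58
step 18: P1: store L0 := 81  ⟶  IM  (L0)  txn=BusRdX  M[L0]=58
step 19: P1: store L0 := 35  ⟶  IM  (L0)  txn=∅  M[L0]=58
step 20: P1: store L0 := 69  ⟶  IM  (L0)  txn=∅  M[L0]=58
step 21: P1: store L3 := 2  ⟶  IM  (L3)  txn=BusRdX+Flush  M[L3]=56

invalidations = 2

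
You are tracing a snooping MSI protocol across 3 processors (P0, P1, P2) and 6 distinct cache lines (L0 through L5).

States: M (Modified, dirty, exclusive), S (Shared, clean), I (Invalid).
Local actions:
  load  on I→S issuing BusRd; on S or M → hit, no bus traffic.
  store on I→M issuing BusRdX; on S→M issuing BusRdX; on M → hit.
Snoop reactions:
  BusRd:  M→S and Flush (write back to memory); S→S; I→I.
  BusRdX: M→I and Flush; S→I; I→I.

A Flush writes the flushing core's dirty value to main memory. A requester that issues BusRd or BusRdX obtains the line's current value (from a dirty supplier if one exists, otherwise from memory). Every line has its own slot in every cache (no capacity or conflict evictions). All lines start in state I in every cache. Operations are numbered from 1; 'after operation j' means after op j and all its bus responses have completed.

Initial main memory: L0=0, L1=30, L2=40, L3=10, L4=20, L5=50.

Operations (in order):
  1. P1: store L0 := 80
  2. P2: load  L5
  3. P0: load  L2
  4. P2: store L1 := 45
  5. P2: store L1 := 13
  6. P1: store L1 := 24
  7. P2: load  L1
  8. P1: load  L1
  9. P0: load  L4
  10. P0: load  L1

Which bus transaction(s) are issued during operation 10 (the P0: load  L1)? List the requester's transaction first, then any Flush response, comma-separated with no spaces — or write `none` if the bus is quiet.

bus = BusRd

[1] P1: store L0 := 80 | P0:I, P1:M(80), P2:I | bus: BusRdX
[2] P2: load  L5 | P0:I, P1:I, P2:S(50) | bus: BusRd
[3] P0: load  L2 | P0:S(40), P1:I, P2:I | bus: BusRd
[4] P2: store L1 := 45 | P0:I, P1:I, P2:M(45) | bus: BusRdX
[5] P2: store L1 := 13 | P0:I, P1:I, P2:M(13) | bus: none
[6] P1: store L1 := 24 | P0:I, P1:M(24), P2:I | bus: BusRdX,Flush
[7] P2: load  L1 | P0:I, P1:S(24), P2:S(24) | bus: BusRd,Flush
[8] P1: load  L1 | P0:I, P1:S(24), P2:S(24) | bus: none
[9] P0: load  L4 | P0:S(20), P1:I, P2:I | bus: BusRd
[10] P0: load  L1 | P0:S(24), P1:S(24), P2:S(24) | bus: BusRd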